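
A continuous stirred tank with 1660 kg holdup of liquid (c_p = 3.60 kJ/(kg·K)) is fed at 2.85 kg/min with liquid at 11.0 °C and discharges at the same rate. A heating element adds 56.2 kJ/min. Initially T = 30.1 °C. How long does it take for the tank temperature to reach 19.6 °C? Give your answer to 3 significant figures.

858 min

M c_p dT/dt = ṁ c_p (T_in − T) + Q̇.
τ = M/ṁ = 582.46 min; T_ss = T_in + Q̇/(ṁ c_p) = 16.478 °C.
T(t) = T_ss + (T₀ − T_ss) e^(−t/τ). Set T = 19.6:
e^(−t/τ) = (19.6 − 16.478)/(30.1 − 16.478) = 0.22921
t = −582.46 · ln(0.22921) = 858.02 min.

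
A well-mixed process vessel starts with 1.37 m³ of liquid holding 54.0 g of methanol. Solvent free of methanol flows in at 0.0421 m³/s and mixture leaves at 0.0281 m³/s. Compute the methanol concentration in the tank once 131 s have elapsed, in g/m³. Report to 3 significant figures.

Total volume: dV/dt = Q_in − Q_out = 0.014000 m³/s, so V(t) = 1.37 + 0.014000 t and V(131) = 3.2040 m³.
No methanol enters, so dm/dt = −Q_out · (m/V).
dm/m = −Q_out dt/(V₀ + 0.014000 t); integrating gives ln(m/m₀) = −(Q_out/(Q_in−Q_out)) ln(V/V₀).
m = m₀ (V₀/V)^(Q_out/(Q_in−Q_out)) = 54.0 × (1.37/3.2040)^(2.0071) = 9.8133 g.
C = m/V = 9.8133/3.2040 = 3.0628 g/m³.

3.06 g/m³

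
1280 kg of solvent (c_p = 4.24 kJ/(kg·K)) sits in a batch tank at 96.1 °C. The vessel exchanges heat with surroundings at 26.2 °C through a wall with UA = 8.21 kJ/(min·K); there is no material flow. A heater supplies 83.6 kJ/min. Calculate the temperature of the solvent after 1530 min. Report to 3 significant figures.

M c_p dT/dt = −UA(T − T_amb) + Q̇.
dT/dt = (T_ss − T)/τ with T_ss = T_amb + Q̇/UA = 26.2 + 83.6/8.21 = 36.383 °C, τ = M c_p/UA = 1280·4.24/8.21 = 661.05 min.
T approaches T_ss exponentially: T(t) = T_ss + (T₀ − T_ss) e^(−t/τ).
T(1530) = 36.383 + (59.717)·0.098815 = 42.284 °C.

42.3 °C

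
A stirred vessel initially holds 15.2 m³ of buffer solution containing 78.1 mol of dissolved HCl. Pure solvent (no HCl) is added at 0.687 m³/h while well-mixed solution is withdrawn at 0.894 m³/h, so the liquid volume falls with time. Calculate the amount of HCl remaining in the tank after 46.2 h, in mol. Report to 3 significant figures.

Let m(t) be the amount of HCl. Volume: V(t) = V₀ + (Q_in − Q_out) t = 15.2 − 0.20700 t; V(46.2) = 5.6366 m³.
Solute balance: dm/dt = 0 − Q_out C = −Q_out m/V(t).
dm/m = −Q_out dt/(V₀ − 0.20700 t); integrating gives ln(m/m₀) = −(Q_out/(Q_in−Q_out)) ln(V/V₀).
m = m₀ (V₀/V)^(Q_out/(Q_in−Q_out)) = 78.1 × (15.2/5.6366)^(-4.3188) = 1.0764 mol.

1.08 mol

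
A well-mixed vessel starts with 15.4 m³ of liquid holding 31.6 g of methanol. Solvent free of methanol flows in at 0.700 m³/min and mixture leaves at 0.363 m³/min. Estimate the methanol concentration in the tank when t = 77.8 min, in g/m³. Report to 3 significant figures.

0.260 g/m³

Let m(t) be the amount of methanol. Volume: V(t) = V₀ + (Q_in − Q_out) t = 15.4 + 0.33700 t; V(77.8) = 41.619 m³.
Solute balance: dm/dt = 0 − Q_out C = −Q_out m/V(t).
dm/m = −Q_out dt/(V₀ + 0.33700 t); integrating gives ln(m/m₀) = −(Q_out/(Q_in−Q_out)) ln(V/V₀).
m = m₀ (V₀/V)^(Q_out/(Q_in−Q_out)) = 31.6 × (15.4/41.619)^(1.0772) = 10.830 g.
C = m/V = 10.830/41.619 = 0.26021 g/m³.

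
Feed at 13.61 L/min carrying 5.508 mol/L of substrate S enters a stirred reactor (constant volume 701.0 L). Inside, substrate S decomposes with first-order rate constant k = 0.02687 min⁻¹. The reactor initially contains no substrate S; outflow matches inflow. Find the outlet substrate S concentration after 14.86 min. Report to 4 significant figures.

V dC/dt = Q(C_in − C) − k V C.
This is linear with rate a = Q/V + k = 0.0462851 min⁻¹.
C_ss = Q C_in/(Q + kV) = 2.31043 mol/L; C(t) = C_ss + (C₀ − C_ss) e^(−a t).
C(14.86) = 2.31043 + (-2.31043)·e^(−0.0462851·14.86) = 2.31043 + (-2.31043)·0.502682 = 1.14902 mol/L.

1.149 mol/L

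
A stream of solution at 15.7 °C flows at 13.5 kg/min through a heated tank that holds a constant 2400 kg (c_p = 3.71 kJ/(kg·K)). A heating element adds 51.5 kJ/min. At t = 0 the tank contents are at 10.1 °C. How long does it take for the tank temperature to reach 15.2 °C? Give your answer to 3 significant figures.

Unsteady energy balance on the tank contents: M c_p dT/dt = ṁ c_p (T_in − T) + 51.5.
τ = M/ṁ = 177.78 min; T_ss = T_in + Q̇/(ṁ c_p) = 16.728 °C.
T(t) = T_ss + (T₀ − T_ss) e^(−t/τ). Set T = 15.2:
e^(−t/τ) = (15.2 − 16.728)/(10.1 − 16.728) = 0.23057
t = −177.78 · ln(0.23057) = 260.84 min.

261 min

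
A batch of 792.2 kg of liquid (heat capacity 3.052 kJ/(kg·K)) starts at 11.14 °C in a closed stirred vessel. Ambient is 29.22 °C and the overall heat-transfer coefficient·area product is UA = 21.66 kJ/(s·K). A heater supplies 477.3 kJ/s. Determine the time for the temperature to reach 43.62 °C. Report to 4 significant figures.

185.2 s

M c_p dT/dt = −UA(T − T_amb) + Q̇.
τ = M c_p/UA = 111.625 s; T_ss = T_amb + Q̇/UA = 29.22 + 477.3/21.66 = 51.2560 °C.
T(t) = T_ss + (T₀ − T_ss)e^(−t/τ); set T = 43.62:
t = −τ ln[(T − T_ss)/(T₀ − T_ss)] = −111.625 · ln(0.190348) = 185.174 s.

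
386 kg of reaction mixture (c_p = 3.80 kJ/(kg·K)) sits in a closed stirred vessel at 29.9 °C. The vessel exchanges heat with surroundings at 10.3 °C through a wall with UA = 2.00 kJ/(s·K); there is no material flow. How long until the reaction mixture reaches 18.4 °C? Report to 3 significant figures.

648 s

First-law balance (no shaft work): M c_p dT/dt = −UA(T − T_amb).
τ = M c_p/UA = 733.40 s; T_ss = T_amb = 10.300 °C.
T(t) = T_ss + (T₀ − T_ss)e^(−t/τ); set T = 18.4:
t = −τ ln[(T − T_ss)/(T₀ − T_ss)] = −733.40 · ln(0.41327) = 648.08 s.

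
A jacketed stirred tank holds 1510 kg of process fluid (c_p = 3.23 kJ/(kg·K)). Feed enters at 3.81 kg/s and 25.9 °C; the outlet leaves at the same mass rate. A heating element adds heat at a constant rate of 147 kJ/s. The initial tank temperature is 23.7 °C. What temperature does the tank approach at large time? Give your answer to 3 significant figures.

37.8 °C

M c_p dT/dt = ṁ c_p (T_in − T) + Q̇.
At steady state dT/dt = 0 ⇒ T_ss = T_in + Q̇/(ṁ c_p) = 25.9 + 147/(3.81·3.23) = 37.845 °C.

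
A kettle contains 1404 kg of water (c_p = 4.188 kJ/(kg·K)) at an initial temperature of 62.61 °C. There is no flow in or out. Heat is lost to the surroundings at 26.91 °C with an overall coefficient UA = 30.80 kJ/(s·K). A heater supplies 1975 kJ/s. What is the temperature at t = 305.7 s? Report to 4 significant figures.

Unsteady energy balance on the tank contents: M c_p dT/dt = −UA(T − T_amb) + Q̇.
dT/dt = (T_ss − T)/τ with T_ss = T_amb + Q̇/UA = 26.91 + 1975/30.80 = 91.0334 °C, τ = M c_p/UA = 1404·4.188/30.80 = 190.908 s.
Integrating: T(t) = T_ss + (T₀ − T_ss) e^(−t/τ).
T(305.7) = 91.0334 + (-28.4234)·0.201634 = 85.3022 °C.

85.30 °C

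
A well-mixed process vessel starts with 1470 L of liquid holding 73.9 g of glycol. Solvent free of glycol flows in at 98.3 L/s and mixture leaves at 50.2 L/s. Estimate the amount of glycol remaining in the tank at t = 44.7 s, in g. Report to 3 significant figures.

28.9 g

Let m(t) be the amount of glycol. Volume: V(t) = V₀ + (Q_in − Q_out) t = 1470 + 48.100 t; V(44.7) = 3620.1 L.
No glycol enters, so dm/dt = −Q_out · (m/V).
dm/m = −Q_out dt/(V₀ + 48.100 t); integrating gives ln(m/m₀) = −(Q_out/(Q_in−Q_out)) ln(V/V₀).
m = m₀ (V₀/V)^(Q_out/(Q_in−Q_out)) = 73.9 × (1470/3620.1)^(1.0437) = 28.851 g.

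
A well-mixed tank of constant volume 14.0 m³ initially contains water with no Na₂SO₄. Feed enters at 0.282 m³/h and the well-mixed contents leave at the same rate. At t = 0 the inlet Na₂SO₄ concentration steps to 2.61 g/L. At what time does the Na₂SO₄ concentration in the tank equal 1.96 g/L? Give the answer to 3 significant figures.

69.0 h

Mass balance on the solute (V constant): V dC/dt = Q(C_in − C), so τ = V/Q = 49.645 h.
C(t) = C_in + (C₀ − C_in) e^(−t/τ). Set C = 1.96 and solve for t:
e^(−t/τ) = (C − C_in)/(C₀ − C_in) = (1.96 − 2.61)/(0 − 2.61) = 0.24904
t = −τ ln(…) = 49.645 × 1.3901 = 69.014 h.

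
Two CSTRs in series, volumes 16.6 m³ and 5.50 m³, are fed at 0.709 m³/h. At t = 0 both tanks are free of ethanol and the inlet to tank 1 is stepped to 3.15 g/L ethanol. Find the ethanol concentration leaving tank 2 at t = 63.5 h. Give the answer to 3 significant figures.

2.84 g/L

Species balance on tank i: dCᵢ/dt = (Cᵢ₋₁ − Cᵢ)/τᵢ with τᵢ = Vᵢ/Q.
τ₁ = 16.6/0.709 = 23.413 h; τ₂ = 5.50/0.709 = 7.7574 h.
Tank 1: C₁ = C_in(1 − e^(−t/τ₁)). Tank 2 (τ₁ ≠ τ₂): C₂ = C_in[1 − (τ₁ e^(−t/τ₁) − τ₂ e^(−t/τ₂))/(τ₁ − τ₂)].
At t = 63.5: e^(−t/τ₁) = 0.066395, e^(−t/τ₂) = 0.00027860.
C₂ = 3.15·[1 − (23.413·0.066395 − 7.7574·0.00027860)/(15.656)] = 3.15·0.90085 = 2.8377 g/L.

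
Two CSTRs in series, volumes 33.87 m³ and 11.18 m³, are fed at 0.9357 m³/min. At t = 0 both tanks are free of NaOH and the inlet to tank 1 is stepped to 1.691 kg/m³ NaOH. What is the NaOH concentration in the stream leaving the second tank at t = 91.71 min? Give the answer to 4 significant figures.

Species balance on tank i: dCᵢ/dt = (Cᵢ₋₁ − Cᵢ)/τᵢ with τᵢ = Vᵢ/Q.
τ₁ = 33.87/0.9357 = 36.1975 min; τ₂ = 11.18/0.9357 = 11.9483 min.
Tank 1: C₁ = C_in(1 − e^(−t/τ₁)). Tank 2 (τ₁ ≠ τ₂): C₂ = C_in[1 − (τ₁ e^(−t/τ₁) − τ₂ e^(−t/τ₂))/(τ₁ − τ₂)].
At t = 91.71: e^(−t/τ₁) = 0.0793727, e^(−t/τ₂) = 0.000464019.
C₂ = 1.691·[1 − (36.1975·0.0793727 − 11.9483·0.000464019)/(24.2492)] = 1.691·0.881747 = 1.49103 kg/m³.

1.491 kg/m³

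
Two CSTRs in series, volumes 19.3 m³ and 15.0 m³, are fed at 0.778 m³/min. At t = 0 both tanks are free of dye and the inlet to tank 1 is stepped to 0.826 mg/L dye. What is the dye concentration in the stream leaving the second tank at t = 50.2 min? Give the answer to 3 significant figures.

0.549 mg/L

Each tank obeys Vᵢ dCᵢ/dt = Q(Cᵢ₋₁ − Cᵢ), so τᵢ = Vᵢ/Q.
τ₁ = 19.3/0.778 = 24.807 min; τ₂ = 15.0/0.778 = 19.280 min.
Tank 1: C₁ = C_in(1 − e^(−t/τ₁)). Tank 2 (τ₁ ≠ τ₂): C₂ = C_in[1 − (τ₁ e^(−t/τ₁) − τ₂ e^(−t/τ₂))/(τ₁ − τ₂)].
At t = 50.2: e^(−t/τ₁) = 0.13218, e^(−t/τ₂) = 0.073999.
C₂ = 0.826·[1 − (24.807·0.13218 − 19.280·0.073999)/(5.5270)] = 0.826·0.66487 = 0.54918 mg/L.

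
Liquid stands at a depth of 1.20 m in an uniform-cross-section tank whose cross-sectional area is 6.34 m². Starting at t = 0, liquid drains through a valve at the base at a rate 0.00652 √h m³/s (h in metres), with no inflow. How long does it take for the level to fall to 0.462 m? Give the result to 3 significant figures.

809 s

With no inflow, A dh/dt = −0.00652 √h.
This is separable: 2 d(√h)/dt = −0.00652/A, so √h = √h₀ − (0.00652/(2A)) t.
t = 2A(√h₀ − √h)/0.00652 = 2·6.34·(√1.20 − √0.462)/0.00652
  = 12.680 × (1.0954 − 0.67971) / 0.00652 = 808.52 s.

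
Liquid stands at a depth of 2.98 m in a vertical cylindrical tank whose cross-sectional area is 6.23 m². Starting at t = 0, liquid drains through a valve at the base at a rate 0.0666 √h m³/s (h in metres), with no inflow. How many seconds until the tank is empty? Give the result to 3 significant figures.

323 s

With no inflow, A dh/dt = −0.0666 √h.
∫ h^(−1/2) dh = −(0.0666/A) ∫ dt, giving 2√h = 2√h₀ − (0.0666/A) t.
Set h = 0: 2√h₀ = (0.0666/A) t_empty ⇒ t_empty = 2A√h₀/0.0666.
t_empty = 2·6.23·√2.98/0.0666 = 12.460·1.7263/0.0666 = 322.96 s.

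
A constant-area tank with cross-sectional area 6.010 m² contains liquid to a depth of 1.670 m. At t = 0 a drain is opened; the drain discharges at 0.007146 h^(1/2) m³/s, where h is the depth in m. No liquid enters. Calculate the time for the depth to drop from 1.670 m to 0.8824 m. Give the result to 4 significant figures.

593.6 s

With no inflow, A dh/dt = −0.007146 √h.
∫ h^(−1/2) dh = −(0.007146/A) ∫ dt, giving 2√h = 2√h₀ − (0.007146/A) t.
t = 2A(√h₀ − √h)/0.007146 = 2·6.010·(√1.670 − √0.8824)/0.007146
  = 12.0200 × (1.29228 − 0.939361) / 0.007146 = 593.638 s.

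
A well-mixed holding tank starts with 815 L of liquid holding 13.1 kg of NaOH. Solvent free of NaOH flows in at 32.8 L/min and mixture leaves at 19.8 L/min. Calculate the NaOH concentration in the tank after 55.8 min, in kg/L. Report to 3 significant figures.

Total volume: dV/dt = Q_in − Q_out = 13.000 L/min, so V(t) = 815 + 13.000 t and V(55.8) = 1540.4 L.
No NaOH enters, so dm/dt = −Q_out · (m/V).
dm/m = −Q_out dt/(V₀ + 13.000 t); integrating gives ln(m/m₀) = −(Q_out/(Q_in−Q_out)) ln(V/V₀).
m = m₀ (V₀/V)^(Q_out/(Q_in−Q_out)) = 13.1 × (815/1540.4)^(1.5231) = 4.9680 kg.
C = m/V = 4.9680/1540.4 = 0.0032251 kg/L.

0.00323 kg/L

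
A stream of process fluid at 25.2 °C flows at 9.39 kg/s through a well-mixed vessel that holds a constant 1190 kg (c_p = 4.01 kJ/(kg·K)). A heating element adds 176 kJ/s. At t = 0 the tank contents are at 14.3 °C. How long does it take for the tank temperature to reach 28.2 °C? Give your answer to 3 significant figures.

283 s

First-law balance (no shaft work): M c_p dT/dt = ṁ c_p (T_in − T) + 176.
τ = M/ṁ = 126.73 s; T_ss = T_in + Q̇/(ṁ c_p) = 29.874 °C.
T(t) = T_ss + (T₀ − T_ss) e^(−t/τ). Set T = 28.2:
e^(−t/τ) = (28.2 − 29.874)/(14.3 − 29.874) = 0.10750
t = −126.73 · ln(0.10750) = 282.65 s.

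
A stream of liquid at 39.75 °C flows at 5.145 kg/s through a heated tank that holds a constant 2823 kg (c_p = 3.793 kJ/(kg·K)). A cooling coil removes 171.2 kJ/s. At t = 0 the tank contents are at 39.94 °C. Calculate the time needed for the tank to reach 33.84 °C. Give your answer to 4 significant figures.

626.2 s

Heat balance on the well-mixed liquid: M c_p dT/dt = ṁ c_p (T_in − T) − 171.2.
τ = M/ṁ = 548.688 s; T_ss = T_in − Q̇/(ṁ c_p) = 30.9773 °C.
T(t) = T_ss + (T₀ − T_ss) e^(−t/τ). Set T = 33.84:
e^(−t/τ) = (33.84 − 30.9773)/(39.94 − 30.9773) = 0.319405
t = −548.688 · ln(0.319405) = 626.215 s.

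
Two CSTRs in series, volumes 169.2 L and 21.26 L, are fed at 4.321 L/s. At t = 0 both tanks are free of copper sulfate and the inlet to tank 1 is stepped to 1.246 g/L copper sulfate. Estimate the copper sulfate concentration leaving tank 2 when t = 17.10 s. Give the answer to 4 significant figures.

Species balance on tank i: dCᵢ/dt = (Cᵢ₋₁ − Cᵢ)/τᵢ with τᵢ = Vᵢ/Q.
τ₁ = 169.2/4.321 = 39.1576 s; τ₂ = 21.26/4.321 = 4.92016 s.
Tank 1: C₁ = C_in(1 − e^(−t/τ₁)). Tank 2 (τ₁ ≠ τ₂): C₂ = C_in[1 − (τ₁ e^(−t/τ₁) − τ₂ e^(−t/τ₂))/(τ₁ − τ₂)].
At t = 17.10: e^(−t/τ₁) = 0.646167, e^(−t/τ₂) = 0.0309464.
C₂ = 1.246·[1 − (39.1576·0.646167 − 4.92016·0.0309464)/(34.2374)] = 1.246·0.265421 = 0.330715 g/L.

0.3307 g/L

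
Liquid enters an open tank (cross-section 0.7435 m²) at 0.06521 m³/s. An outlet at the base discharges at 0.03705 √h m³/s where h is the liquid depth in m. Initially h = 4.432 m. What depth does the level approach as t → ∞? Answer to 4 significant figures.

A dh/dt = Q_in − 0.03705 √h. Steady state requires inflow = outflow:
Q_in = 0.03705 √h_ss ⇒ √h_ss = 0.06521/0.03705 = 1.76005.
h_ss = 1.76005² = 3.09779 m. (Since h₀ = 4.432 m > h_ss, the level will fall toward this value.)

3.098 m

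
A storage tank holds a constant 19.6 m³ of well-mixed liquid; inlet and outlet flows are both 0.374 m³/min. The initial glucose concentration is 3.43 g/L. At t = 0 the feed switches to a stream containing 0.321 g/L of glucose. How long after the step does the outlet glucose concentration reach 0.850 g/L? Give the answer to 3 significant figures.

92.8 min

Species balance: V dC/dt = Q(C_in − C) ⇒ τ = V/Q = 52.406 min.
C(t) = C_in + (C₀ − C_in) e^(−t/τ). Set C = 0.850 and solve for t:
e^(−t/τ) = (C − C_in)/(C₀ − C_in) = (0.850 − 0.321)/(3.43 − 0.321) = 0.17015
t = −τ ln(…) = 52.406 × 1.7711 = 92.815 min.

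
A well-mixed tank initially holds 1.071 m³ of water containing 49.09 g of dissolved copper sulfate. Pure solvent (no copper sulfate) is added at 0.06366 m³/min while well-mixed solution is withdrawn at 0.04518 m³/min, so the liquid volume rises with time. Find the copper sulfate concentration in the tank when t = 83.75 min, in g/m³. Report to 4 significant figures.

2.107 g/m³

Total volume: dV/dt = Q_in − Q_out = 0.0184800 m³/min, so V(t) = 1.071 + 0.0184800 t and V(83.75) = 2.61870 m³.
No copper sulfate enters, so dm/dt = −Q_out · (m/V).
Separate: dm/m = −Q_out dt/V(t) ⇒ ln(m/m₀) = −(Q_out/(Q_in−Q_out)) ln(V/V₀).
m = m₀ (V₀/V)^(Q_out/(Q_in−Q_out)) = 49.09 × (1.071/2.61870)^(2.44481) = 5.51676 g.
C = m/V = 5.51676/2.61870 = 2.10668 g/m³.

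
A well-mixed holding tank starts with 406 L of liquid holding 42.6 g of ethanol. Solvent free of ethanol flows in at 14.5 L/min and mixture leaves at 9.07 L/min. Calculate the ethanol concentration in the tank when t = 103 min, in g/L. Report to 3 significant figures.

0.0104 g/L

Total volume: dV/dt = Q_in − Q_out = 5.4300 L/min, so V(t) = 406 + 5.4300 t and V(103) = 965.29 L.
Solute balance: dm/dt = 0 − Q_out C = −Q_out m/V(t).
dm/m = −Q_out dt/(V₀ + 5.4300 t); integrating gives ln(m/m₀) = −(Q_out/(Q_in−Q_out)) ln(V/V₀).
m = m₀ (V₀/V)^(Q_out/(Q_in−Q_out)) = 42.6 × (406/965.29)^(1.6703) = 10.026 g.
C = m/V = 10.026/965.29 = 0.010387 g/L.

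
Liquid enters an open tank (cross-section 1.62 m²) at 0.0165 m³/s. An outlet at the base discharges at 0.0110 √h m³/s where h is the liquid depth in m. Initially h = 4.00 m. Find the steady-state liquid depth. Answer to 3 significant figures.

2.25 m

Mass balance (ρ constant): A dh/dt = Q_in − 0.0110 √h. At steady state dh/dt = 0:
Q_in = 0.0110 √h_ss ⇒ √h_ss = 0.0165/0.0110 = 1.5000.
h_ss = 1.5000² = 2.2500 m. (Since h₀ = 4.00 m > h_ss, the level will fall toward this value.)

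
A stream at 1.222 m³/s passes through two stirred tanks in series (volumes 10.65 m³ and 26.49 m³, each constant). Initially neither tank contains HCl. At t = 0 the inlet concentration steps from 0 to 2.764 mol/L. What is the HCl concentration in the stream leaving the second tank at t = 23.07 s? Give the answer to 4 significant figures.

Time constants: τᵢ = Vᵢ/Q for each well-mixed tank.
τ₁ = 10.65/1.222 = 8.71522 s; τ₂ = 26.49/1.222 = 21.6776 s.
Solving the cascade with C₁(0)=C₂(0)=0 gives C₂(t) = C_in[1 − (τ₁ e^(−t/τ₁) − τ₂ e^(−t/τ₂))/(τ₁ − τ₂)].
At t = 23.07: e^(−t/τ₁) = 0.0708569, e^(−t/τ₂) = 0.344992.
C₂ = 2.764·[1 − (8.71522·0.0708569 − 21.6776·0.344992)/(-12.9624)] = 2.764·0.470693 = 1.30100 mol/L.

1.301 mol/L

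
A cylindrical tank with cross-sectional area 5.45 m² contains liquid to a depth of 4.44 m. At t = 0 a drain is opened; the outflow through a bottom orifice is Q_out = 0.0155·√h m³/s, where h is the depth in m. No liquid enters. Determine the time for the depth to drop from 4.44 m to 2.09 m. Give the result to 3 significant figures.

465 s

Unsteady balance on liquid volume: A dh/dt = −0.0155 √h.
This is separable: 2 d(√h)/dt = −0.0155/A, so √h = √h₀ − (0.0155/(2A)) t.
t = 2A(√h₀ − √h)/0.0155 = 2·5.45·(√4.44 − √2.09)/0.0155
  = 10.900 × (2.1071 − 1.4457) / 0.0155 = 465.15 s.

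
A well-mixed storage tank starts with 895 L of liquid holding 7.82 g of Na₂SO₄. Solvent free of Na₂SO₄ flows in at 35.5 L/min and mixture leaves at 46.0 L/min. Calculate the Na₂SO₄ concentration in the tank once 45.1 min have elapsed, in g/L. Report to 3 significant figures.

Let m(t) be the amount of Na₂SO₄. Volume: V(t) = V₀ + (Q_in − Q_out) t = 895 − 10.500 t; V(45.1) = 421.45 L.
No Na₂SO₄ enters, so dm/dt = −Q_out · (m/V).
Separate: dm/m = −Q_out dt/V(t) ⇒ ln(m/m₀) = −(Q_out/(Q_in−Q_out)) ln(V/V₀).
m = m₀ (V₀/V)^(Q_out/(Q_in−Q_out)) = 7.82 × (895/421.45)^(-4.3810) = 0.28860 g.
C = m/V = 0.28860/421.45 = 0.00068478 g/L.

0.000685 g/L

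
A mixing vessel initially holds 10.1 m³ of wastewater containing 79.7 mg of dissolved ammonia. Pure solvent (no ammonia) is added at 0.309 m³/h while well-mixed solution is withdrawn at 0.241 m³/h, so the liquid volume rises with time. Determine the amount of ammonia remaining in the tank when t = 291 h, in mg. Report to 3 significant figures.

1.70 mg

Let m(t) be the amount of ammonia. Volume: V(t) = V₀ + (Q_in − Q_out) t = 10.1 + 0.068000 t; V(291) = 29.888 m³.
Species balance (pure solvent in): dm/dt = −Q_out · m/V(t).
dm/m = −Q_out dt/(V₀ + 0.068000 t); integrating gives ln(m/m₀) = −(Q_out/(Q_in−Q_out)) ln(V/V₀).
m = m₀ (V₀/V)^(Q_out/(Q_in−Q_out)) = 79.7 × (10.1/29.888)^(3.5441) = 1.7043 mg.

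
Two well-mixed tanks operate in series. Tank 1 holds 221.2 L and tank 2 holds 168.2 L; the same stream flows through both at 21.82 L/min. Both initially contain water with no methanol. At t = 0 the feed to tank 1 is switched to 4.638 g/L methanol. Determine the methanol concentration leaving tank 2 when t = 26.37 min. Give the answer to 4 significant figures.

Time constants: τᵢ = Vᵢ/Q for each well-mixed tank.
τ₁ = 221.2/21.82 = 10.1375 min; τ₂ = 168.2/21.82 = 7.70852 min.
Tank 1: C₁ = C_in(1 − e^(−t/τ₁)). Tank 2 (τ₁ ≠ τ₂): C₂ = C_in[1 − (τ₁ e^(−t/τ₁) − τ₂ e^(−t/τ₂))/(τ₁ − τ₂)].
At t = 26.37: e^(−t/τ₁) = 0.0741818, e^(−t/τ₂) = 0.0326834.
C₂ = 4.638·[1 − (10.1375·0.0741818 − 7.70852·0.0326834)/(2.42896)] = 4.638·0.794119 = 3.68313 g/L.

3.683 g/L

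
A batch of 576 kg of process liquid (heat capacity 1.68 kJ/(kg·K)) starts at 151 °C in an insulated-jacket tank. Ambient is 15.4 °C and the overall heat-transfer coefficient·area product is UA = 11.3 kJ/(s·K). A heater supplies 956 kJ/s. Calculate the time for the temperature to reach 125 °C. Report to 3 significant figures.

Lumped-capacitance energy balance: M c_p dT/dt = UA(T_amb − T) + Q̇.
τ = M c_p/UA = 85.635 s; T_ss = T_amb + Q̇/UA = 15.4 + 956/11.3 = 100.00 °C.
T(t) = T_ss + (T₀ − T_ss)e^(−t/τ); set T = 125:
t = −τ ln[(T − T_ss)/(T₀ − T_ss)] = −85.635 · ln(0.49018) = 61.057 s.

61.1 s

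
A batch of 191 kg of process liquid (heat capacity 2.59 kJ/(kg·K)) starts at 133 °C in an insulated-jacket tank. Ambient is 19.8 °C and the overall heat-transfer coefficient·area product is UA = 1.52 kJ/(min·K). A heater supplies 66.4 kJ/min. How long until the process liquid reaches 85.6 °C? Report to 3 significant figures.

M c_p dT/dt = −UA(T − T_amb) + Q̇.
τ = M c_p/UA = 325.45 min; T_ss = T_amb + Q̇/UA = 19.8 + 66.4/1.52 = 63.484 °C.
T(t) = T_ss + (T₀ − T_ss)e^(−t/τ); set T = 85.6:
t = −τ ln[(T − T_ss)/(T₀ − T_ss)] = −325.45 · ln(0.31814) = 372.73 min.

373 min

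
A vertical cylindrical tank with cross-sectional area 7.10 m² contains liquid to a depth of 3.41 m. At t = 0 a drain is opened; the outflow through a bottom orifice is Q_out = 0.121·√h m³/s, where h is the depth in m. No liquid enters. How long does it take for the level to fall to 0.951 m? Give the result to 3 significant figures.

102 s

A dh/dt = −Q_out = −0.121 √h.
∫ h^(−1/2) dh = −(0.121/A) ∫ dt, giving 2√h = 2√h₀ − (0.121/A) t.
t = 2A(√h₀ − √h)/0.121 = 2·7.10·(√3.41 − √0.951)/0.121
  = 14.200 × (1.8466 − 0.97519) / 0.121 = 102.27 s.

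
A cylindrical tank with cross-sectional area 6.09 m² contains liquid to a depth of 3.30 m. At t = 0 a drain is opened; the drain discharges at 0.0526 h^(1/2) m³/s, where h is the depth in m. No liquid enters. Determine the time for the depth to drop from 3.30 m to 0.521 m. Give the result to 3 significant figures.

254 s

A dh/dt = −Q_out = −0.0526 √h.
This is separable: 2 d(√h)/dt = −0.0526/A, so √h = √h₀ − (0.0526/(2A)) t.
t = 2A(√h₀ − √h)/0.0526 = 2·6.09·(√3.30 − √0.521)/0.0526
  = 12.180 × (1.8166 − 0.72180) / 0.0526 = 253.51 s.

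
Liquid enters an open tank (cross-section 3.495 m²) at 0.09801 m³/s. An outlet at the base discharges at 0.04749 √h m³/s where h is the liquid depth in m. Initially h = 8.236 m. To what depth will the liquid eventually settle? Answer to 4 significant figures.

Level balance: A dh/dt = 0.09801 − 0.04749 √h. Setting dh/dt = 0:
Q_in = 0.04749 √h_ss ⇒ √h_ss = 0.09801/0.04749 = 2.06380.
h_ss = 2.06380² = 4.25928 m. (Since h₀ = 8.236 m > h_ss, the level will fall toward this value.)

4.259 m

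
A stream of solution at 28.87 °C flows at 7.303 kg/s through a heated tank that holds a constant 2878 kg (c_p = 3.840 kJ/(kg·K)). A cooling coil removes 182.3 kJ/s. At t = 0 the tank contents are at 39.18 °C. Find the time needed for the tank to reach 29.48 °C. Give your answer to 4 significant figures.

339.1 s

M c_p dT/dt = ṁ c_p (T_in − T) − Q̇.
τ = M/ṁ = 394.085 s; T_ss = T_in − Q̇/(ṁ c_p) = 22.3694 °C.
T(t) = T_ss + (T₀ − T_ss) e^(−t/τ). Set T = 29.48:
e^(−t/τ) = (29.48 − 22.3694)/(39.18 − 22.3694) = 0.422983
t = −394.085 · ln(0.422983) = 339.079 s.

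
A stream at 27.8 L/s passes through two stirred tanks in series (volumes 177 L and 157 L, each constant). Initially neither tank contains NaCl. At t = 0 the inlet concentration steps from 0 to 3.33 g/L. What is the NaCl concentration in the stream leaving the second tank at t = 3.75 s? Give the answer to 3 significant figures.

0.434 g/L

Species balance on tank i: dCᵢ/dt = (Cᵢ₋₁ − Cᵢ)/τᵢ with τᵢ = Vᵢ/Q.
τ₁ = 177/27.8 = 6.3669 s; τ₂ = 157/27.8 = 5.6475 s.
Solving the cascade with C₁(0)=C₂(0)=0 gives C₂(t) = C_in[1 − (τ₁ e^(−t/τ₁) − τ₂ e^(−t/τ₂))/(τ₁ − τ₂)].
At t = 3.75: e^(−t/τ₁) = 0.55489, e^(−t/τ₂) = 0.51478.
C₂ = 3.33·[1 − (6.3669·0.55489 − 5.6475·0.51478)/(0.71942)] = 3.33·0.13025 = 0.43372 g/L.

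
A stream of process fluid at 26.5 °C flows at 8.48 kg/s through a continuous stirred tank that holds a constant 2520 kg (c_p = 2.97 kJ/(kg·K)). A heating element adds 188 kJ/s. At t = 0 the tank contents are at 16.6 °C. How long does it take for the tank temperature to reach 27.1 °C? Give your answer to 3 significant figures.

M c_p dT/dt = ṁ c_p (T_in − T) + Q̇.
τ = M/ṁ = 297.17 s; T_ss = T_in + Q̇/(ṁ c_p) = 33.965 °C.
T(t) = T_ss + (T₀ − T_ss) e^(−t/τ). Set T = 27.1:
e^(−t/τ) = (27.1 − 33.965)/(16.6 − 33.965) = 0.39532
t = −297.17 · ln(0.39532) = 275.79 s.

276 s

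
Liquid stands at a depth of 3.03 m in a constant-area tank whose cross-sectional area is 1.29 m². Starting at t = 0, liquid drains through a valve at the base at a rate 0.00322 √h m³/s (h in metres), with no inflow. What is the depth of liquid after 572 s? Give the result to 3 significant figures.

A dh/dt = −Q_out = −0.00322 √h.
This is separable: 2 d(√h)/dt = −0.00322/A, so √h = √h₀ − (0.00322/(2A)) t.
√h = √3.03 − 0.00322·572/(2·1.29) = 1.7407 − 0.71389 = 1.0268.
h = 1.0268² = 1.0543 m.

1.05 m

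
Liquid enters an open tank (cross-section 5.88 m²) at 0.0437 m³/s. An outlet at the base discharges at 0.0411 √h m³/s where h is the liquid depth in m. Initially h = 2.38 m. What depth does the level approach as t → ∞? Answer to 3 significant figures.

Level balance: A dh/dt = 0.0437 − 0.0411 √h. Setting dh/dt = 0:
Q_in = 0.0411 √h_ss ⇒ √h_ss = 0.0437/0.0411 = 1.0633.
h_ss = 1.0633² = 1.1305 m. (Since h₀ = 2.38 m > h_ss, the level will fall toward this value.)

1.13 m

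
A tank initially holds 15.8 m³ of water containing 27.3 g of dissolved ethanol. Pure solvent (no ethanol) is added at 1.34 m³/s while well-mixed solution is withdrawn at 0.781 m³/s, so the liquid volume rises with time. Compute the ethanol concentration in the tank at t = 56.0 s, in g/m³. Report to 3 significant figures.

Total volume: dV/dt = Q_in − Q_out = 0.55900 m³/s, so V(t) = 15.8 + 0.55900 t and V(56.0) = 47.104 m³.
Species balance (pure solvent in): dm/dt = −Q_out · m/V(t).
Separate: dm/m = −Q_out dt/V(t) ⇒ ln(m/m₀) = −(Q_out/(Q_in−Q_out)) ln(V/V₀).
m = m₀ (V₀/V)^(Q_out/(Q_in−Q_out)) = 27.3 × (15.8/47.104)^(1.3971) = 5.9342 g.
C = m/V = 5.9342/47.104 = 0.12598 g/m³.

0.126 g/m³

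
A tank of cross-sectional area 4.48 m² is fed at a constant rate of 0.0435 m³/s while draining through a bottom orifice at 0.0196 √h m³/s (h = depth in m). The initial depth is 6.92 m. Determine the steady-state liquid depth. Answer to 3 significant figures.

4.93 m

A dh/dt = Q_in − 0.0196 √h. Steady state requires inflow = outflow:
Q_in = 0.0196 √h_ss ⇒ √h_ss = 0.0435/0.0196 = 2.2194.
h_ss = 2.2194² = 4.9257 m. (Since h₀ = 6.92 m > h_ss, the level will fall toward this value.)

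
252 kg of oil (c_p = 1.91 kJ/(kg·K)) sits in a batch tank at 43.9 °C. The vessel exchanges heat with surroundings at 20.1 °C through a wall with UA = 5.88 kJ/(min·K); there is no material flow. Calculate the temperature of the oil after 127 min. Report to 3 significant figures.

25.1 °C

M c_p dT/dt = −UA(T − T_amb).
dT/dt = (T_ss − T)/τ with T_ss = T_amb = 20.100 °C, τ = M c_p/UA = 252·1.91/5.88 = 81.857 min.
Solution: T(t) = T_ss + (T₀ − T_ss) e^(−t/τ).
T(127) = 20.100 + (23.800)·0.21193 = 25.144 °C.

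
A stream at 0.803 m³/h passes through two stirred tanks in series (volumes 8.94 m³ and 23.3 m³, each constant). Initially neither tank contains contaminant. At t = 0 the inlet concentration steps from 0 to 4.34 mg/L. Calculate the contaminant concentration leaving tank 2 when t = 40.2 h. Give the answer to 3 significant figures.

Time constants: τᵢ = Vᵢ/Q for each well-mixed tank.
τ₁ = 8.94/0.803 = 11.133 h; τ₂ = 23.3/0.803 = 29.016 h.
Tank 1: C₁ = C_in(1 − e^(−t/τ₁)). Tank 2 (τ₁ ≠ τ₂): C₂ = C_in[1 − (τ₁ e^(−t/τ₁) − τ₂ e^(−t/τ₂))/(τ₁ − τ₂)].
At t = 40.2: e^(−t/τ₁) = 0.027030, e^(−t/τ₂) = 0.25022.
C₂ = 4.34·[1 − (11.133·0.027030 − 29.016·0.25022)/(-17.883)] = 4.34·0.61084 = 2.6510 mg/L.

2.65 mg/L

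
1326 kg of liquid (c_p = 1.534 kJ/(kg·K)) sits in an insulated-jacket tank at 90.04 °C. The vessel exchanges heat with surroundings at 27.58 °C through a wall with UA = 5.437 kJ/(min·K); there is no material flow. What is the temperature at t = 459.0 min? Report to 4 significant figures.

45.89 °C

Lumped-capacitance energy balance: M c_p dT/dt = UA(T_amb − T).
dT/dt = (T_ss − T)/τ with T_ss = T_amb = 27.5800 °C, τ = M c_p/UA = 1326·1.534/5.437 = 374.119 min.
Integrating: T(t) = T_ss + (T₀ − T_ss) e^(−t/τ).
T(459.0) = 27.5800 + (62.4600)·0.293205 = 45.8936 °C.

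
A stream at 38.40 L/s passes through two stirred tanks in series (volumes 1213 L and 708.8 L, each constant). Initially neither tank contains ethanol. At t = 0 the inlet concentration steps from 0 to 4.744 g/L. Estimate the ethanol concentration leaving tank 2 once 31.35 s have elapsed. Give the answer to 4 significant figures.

Time constants: τᵢ = Vᵢ/Q for each well-mixed tank.
τ₁ = 1213/38.40 = 31.5885 s; τ₂ = 708.8/38.40 = 18.4583 s.
Solving the cascade with C₁(0)=C₂(0)=0 gives C₂(t) = C_in[1 − (τ₁ e^(−t/τ₁) − τ₂ e^(−t/τ₂))/(τ₁ − τ₂)].
At t = 31.35: e^(−t/τ₁) = 0.370668, e^(−t/τ₂) = 0.182972.
C₂ = 4.744·[1 − (31.5885·0.370668 − 18.4583·0.182972)/(13.1302)] = 4.744·0.365471 = 1.73380 g/L.

1.734 g/L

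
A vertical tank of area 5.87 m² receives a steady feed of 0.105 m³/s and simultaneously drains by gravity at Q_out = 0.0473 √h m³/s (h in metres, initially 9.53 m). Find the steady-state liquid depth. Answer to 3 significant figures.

4.93 m

Accumulation of liquid (constant cross-section A): A dh/dt = Q_in − 0.0473 √h. At steady state dh/dt = 0:
Q_in = 0.0473 √h_ss ⇒ √h_ss = 0.105/0.0473 = 2.2199.
h_ss = 2.2199² = 4.9278 m. (Since h₀ = 9.53 m > h_ss, the level will fall toward this value.)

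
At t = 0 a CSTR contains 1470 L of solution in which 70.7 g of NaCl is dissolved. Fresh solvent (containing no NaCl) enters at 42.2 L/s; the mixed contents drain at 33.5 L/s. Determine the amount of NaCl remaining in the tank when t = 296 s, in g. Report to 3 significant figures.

1.43 g

Total volume: dV/dt = Q_in − Q_out = 8.7000 L/s, so V(t) = 1470 + 8.7000 t and V(296) = 4045.2 L.
Species balance (pure solvent in): dm/dt = −Q_out · m/V(t).
dm/m = −Q_out dt/(V₀ + 8.7000 t); integrating gives ln(m/m₀) = −(Q_out/(Q_in−Q_out)) ln(V/V₀).
m = m₀ (V₀/V)^(Q_out/(Q_in−Q_out)) = 70.7 × (1470/4045.2)^(3.8506) = 1.4342 g.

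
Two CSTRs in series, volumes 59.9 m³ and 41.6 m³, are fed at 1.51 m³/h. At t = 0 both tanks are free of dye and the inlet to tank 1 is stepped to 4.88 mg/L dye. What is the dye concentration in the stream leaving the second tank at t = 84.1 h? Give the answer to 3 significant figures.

Time constants: τᵢ = Vᵢ/Q for each well-mixed tank.
τ₁ = 59.9/1.51 = 39.669 h; τ₂ = 41.6/1.51 = 27.550 h.
Solving the cascade with C₁(0)=C₂(0)=0 gives C₂(t) = C_in[1 − (τ₁ e^(−t/τ₁) − τ₂ e^(−t/τ₂))/(τ₁ − τ₂)].
At t = 84.1: e^(−t/τ₁) = 0.12003, e^(−t/τ₂) = 0.047233.
C₂ = 4.88·[1 − (39.669·0.12003 − 27.550·0.047233)/(12.119)] = 4.88·0.71450 = 3.4868 mg/L.

3.49 mg/L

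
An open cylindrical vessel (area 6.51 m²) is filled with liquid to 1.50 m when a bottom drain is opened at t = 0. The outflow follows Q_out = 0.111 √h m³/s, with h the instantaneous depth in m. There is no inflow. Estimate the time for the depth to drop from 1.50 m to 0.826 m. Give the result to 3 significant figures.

A dh/dt = −Q_out = −0.111 √h.
This is separable: 2 d(√h)/dt = −0.111/A, so √h = √h₀ − (0.111/(2A)) t.
t = 2A(√h₀ − √h)/0.111 = 2·6.51·(√1.50 − √0.826)/0.111
  = 13.020 × (1.2247 − 0.90885) / 0.111 = 37.054 s.

37.1 s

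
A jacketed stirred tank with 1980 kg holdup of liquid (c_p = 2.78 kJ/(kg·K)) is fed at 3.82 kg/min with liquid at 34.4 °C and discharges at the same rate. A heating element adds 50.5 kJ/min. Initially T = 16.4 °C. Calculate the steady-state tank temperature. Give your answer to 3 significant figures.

39.2 °C

M c_p dT/dt = ṁ c_p (T_in − T) + Q̇.
At steady state dT/dt = 0 ⇒ T_ss = T_in + Q̇/(ṁ c_p) = 34.4 + 50.5/(3.82·2.78) = 39.155 °C.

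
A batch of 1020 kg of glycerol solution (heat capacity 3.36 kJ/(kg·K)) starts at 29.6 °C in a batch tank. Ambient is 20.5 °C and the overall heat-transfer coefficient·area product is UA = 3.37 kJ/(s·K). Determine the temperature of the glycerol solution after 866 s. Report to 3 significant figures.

M c_p dT/dt = −UA(T − T_amb).
dT/dt = (T_ss − T)/τ with T_ss = T_amb = 20.500 °C, τ = M c_p/UA = 1020·3.36/3.37 = 1017.0 s.
Integrating: T(t) = T_ss + (T₀ − T_ss) e^(−t/τ).
T(866) = 20.500 + (9.1000)·0.42675 = 24.383 °C.

24.4 °C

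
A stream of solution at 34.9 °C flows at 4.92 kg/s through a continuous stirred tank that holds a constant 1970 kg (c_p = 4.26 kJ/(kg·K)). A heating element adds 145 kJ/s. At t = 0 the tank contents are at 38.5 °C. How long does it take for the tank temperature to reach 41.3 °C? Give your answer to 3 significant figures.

743 s

Heat balance on the well-mixed liquid: M c_p dT/dt = ṁ c_p (T_in − T) + 145.
τ = M/ṁ = 400.41 s; T_ss = T_in + Q̇/(ṁ c_p) = 41.818 °C.
T(t) = T_ss + (T₀ − T_ss) e^(−t/τ). Set T = 41.3:
e^(−t/τ) = (41.3 − 41.818)/(38.5 − 41.818) = 0.15617
t = −400.41 · ln(0.15617) = 743.48 s.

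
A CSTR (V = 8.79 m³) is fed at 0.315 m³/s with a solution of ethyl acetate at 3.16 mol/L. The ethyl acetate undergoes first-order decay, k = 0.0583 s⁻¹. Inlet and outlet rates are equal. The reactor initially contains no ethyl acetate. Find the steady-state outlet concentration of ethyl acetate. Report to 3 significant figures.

1.20 mol/L

Species balance: V dC/dt = Q C_in − Q C − k V C.
Steady state (dC/dt = 0): C_ss = Q C_in/(Q + kV) = C_in/(1 + kV/Q).
C_ss = 0.315·3.16/(0.315 + 0.0583·8.79) = 0.99540/0.82746 = 1.2030 mol/L.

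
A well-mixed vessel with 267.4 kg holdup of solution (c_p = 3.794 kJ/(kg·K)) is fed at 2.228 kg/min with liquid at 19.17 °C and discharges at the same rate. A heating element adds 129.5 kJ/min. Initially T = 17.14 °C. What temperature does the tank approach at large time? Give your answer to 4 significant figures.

34.49 °C

M c_p dT/dt = ṁ c_p (T_in − T) + Q̇.
At steady state dT/dt = 0 ⇒ T_ss = T_in + Q̇/(ṁ c_p) = 19.17 + 129.5/(2.228·3.794) = 34.4899 °C.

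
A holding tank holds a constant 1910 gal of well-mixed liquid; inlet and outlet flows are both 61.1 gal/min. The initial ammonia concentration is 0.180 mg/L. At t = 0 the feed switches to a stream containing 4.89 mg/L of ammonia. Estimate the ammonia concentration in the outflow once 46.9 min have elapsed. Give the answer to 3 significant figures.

Mass balance on the solute (V constant): V dC/dt = Q(C_in − C).
So dC/dt = (C_in − C)/τ with τ = V/Q = 1910/61.1 = 31.260 min.
Solution: C(t) = C_in + (C₀ − C_in) e^(−t/τ).
C(46.9) = 4.89 + (0.180 − 4.89)·e^(−46.9/31.260) = 4.89 + (-4.7100)·0.22306 = 3.8394 mg/L.

3.84 mg/L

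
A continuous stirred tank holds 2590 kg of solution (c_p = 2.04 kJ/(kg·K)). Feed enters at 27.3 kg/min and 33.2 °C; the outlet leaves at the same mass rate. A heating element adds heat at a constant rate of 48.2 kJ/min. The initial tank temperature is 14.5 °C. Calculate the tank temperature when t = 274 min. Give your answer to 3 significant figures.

33.0 °C

M c_p dT/dt = ṁ c_p (T_in − T) + Q̇.
τ = M/ṁ = 94.872 min; T_ss = T_in + Q̇/(ṁ c_p) = 33.2 + 48.2/(27.3·2.04) = 34.065 °C.
Integrating: T(t) = T_ss + (T₀ − T_ss) e^(−t/τ).
T(274) = 34.065 + (-19.565)·e^(−274/94.872) = 34.065 + (-19.565)·0.055681 = 32.976 °C.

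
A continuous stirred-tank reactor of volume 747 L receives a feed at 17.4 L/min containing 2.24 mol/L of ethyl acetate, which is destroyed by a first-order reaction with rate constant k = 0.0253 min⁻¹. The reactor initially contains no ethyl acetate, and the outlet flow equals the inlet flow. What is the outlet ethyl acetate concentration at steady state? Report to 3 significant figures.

1.07 mol/L

V dC/dt = Q(C_in − C) − k V C.
Steady state (dC/dt = 0): C_ss = Q C_in/(Q + kV) = C_in/(1 + kV/Q).
C_ss = 17.4·2.24/(17.4 + 0.0253·747) = 38.976/36.299 = 1.0737 mol/L.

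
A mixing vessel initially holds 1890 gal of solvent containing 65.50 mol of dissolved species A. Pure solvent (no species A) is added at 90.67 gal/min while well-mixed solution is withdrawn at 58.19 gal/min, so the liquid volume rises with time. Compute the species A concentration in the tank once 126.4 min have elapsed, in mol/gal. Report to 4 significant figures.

0.001381 mol/gal

Let m(t) be the amount of species A. Volume: V(t) = V₀ + (Q_in − Q_out) t = 1890 + 32.4800 t; V(126.4) = 5995.47 gal.
No species A enters, so dm/dt = −Q_out · (m/V).
dm/m = −Q_out dt/(V₀ + 32.4800 t); integrating gives ln(m/m₀) = −(Q_out/(Q_in−Q_out)) ln(V/V₀).
m = m₀ (V₀/V)^(Q_out/(Q_in−Q_out)) = 65.50 × (1890/5995.47)^(1.79156) = 8.27980 mol.
C = m/V = 8.27980/5995.47 = 0.00138101 mol/gal.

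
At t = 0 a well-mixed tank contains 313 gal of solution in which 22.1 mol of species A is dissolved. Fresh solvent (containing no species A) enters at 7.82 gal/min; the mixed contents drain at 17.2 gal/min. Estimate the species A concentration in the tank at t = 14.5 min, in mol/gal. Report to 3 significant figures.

0.0439 mol/gal

Total volume: dV/dt = Q_in − Q_out = -9.3800 gal/min, so V(t) = 313 − 9.3800 t and V(14.5) = 176.99 gal.
No species A enters, so dm/dt = −Q_out · (m/V).
Separate: dm/m = −Q_out dt/V(t) ⇒ ln(m/m₀) = −(Q_out/(Q_in−Q_out)) ln(V/V₀).
m = m₀ (V₀/V)^(Q_out/(Q_in−Q_out)) = 22.1 × (313/176.99)^(-1.8337) = 7.7692 mol.
C = m/V = 7.7692/176.99 = 0.043897 mol/gal.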